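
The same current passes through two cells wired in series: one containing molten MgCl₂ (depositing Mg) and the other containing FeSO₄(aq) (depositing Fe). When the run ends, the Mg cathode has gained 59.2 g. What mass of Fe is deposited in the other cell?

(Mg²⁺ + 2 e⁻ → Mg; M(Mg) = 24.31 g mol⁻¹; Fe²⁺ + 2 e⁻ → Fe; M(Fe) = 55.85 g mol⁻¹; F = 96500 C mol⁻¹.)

n(Mg) = 59.2 / 24.31 = 2.435 mol.
Since Mg²⁺ + 2 e⁻ → Mg, n(e⁻) passed = 2 × 2.435 = 4.870 mol.
Cells in series carry the same charge, so the same 4.870 mol of electrons passes through cell 2.
Fe²⁺ + 2 e⁻ → Fe, so n(Fe) = 4.870 / 2 = 2.435 mol.
m(Fe) = 2.435 × 55.85 = 136 g.

136 g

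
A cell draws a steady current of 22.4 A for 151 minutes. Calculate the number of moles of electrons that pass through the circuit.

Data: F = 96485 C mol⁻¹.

Q = I·t = 22.40 A × 9060.0 s = 202900 C.
n(e⁻) = Q/F = 202900 / 96485 = 2.10 mol.

2.10 mol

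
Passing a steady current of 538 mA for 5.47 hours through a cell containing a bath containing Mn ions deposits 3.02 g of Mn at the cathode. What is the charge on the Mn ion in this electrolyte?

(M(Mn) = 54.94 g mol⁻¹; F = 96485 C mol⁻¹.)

+2

Q = I·t = 0.5380 A × 19692 s = 10590 C, so n(e⁻) = 10590/96485 = 0.1098 mol.
n(Mn) deposited = 3.02 / 54.94 = 0.05497 mol.
Electrons per atom = n(e⁻)/n(Mn) = 0.1098 / 0.05497 = 2.00 ≈ 2, so the ion is Mn²⁺.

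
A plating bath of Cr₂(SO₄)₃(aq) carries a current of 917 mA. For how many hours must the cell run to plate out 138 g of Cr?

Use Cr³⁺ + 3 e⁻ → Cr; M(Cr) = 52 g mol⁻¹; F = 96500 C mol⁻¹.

233 h

n(Cr) = m/M = 138 / 52 = 2.654 mol.
Each Cr atom requires 3 electrons, so n(e⁻) = 3 × 2.654 = 7.962 mol.
Q = n(e⁻)·F = 7.962 × 96500 = 768300 C.
t = Q/I = 768300 / 0.9170 A = 837800 s = 233 h.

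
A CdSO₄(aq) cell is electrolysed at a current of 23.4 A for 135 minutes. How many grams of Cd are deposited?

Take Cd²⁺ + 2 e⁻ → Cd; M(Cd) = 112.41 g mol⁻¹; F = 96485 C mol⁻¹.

110 g

Q = I·t = 23.40 A × 8100.0 s = 189500 C.
n(e⁻) = Q/F = 189500 / 96485 = 1.964 mol.
Cd²⁺ + 2 e⁻ → Cd, so n(Cd) = n(e⁻)/2 = 0.9822 mol.
m = n·M = 0.9822 × 112.41 = 110 g.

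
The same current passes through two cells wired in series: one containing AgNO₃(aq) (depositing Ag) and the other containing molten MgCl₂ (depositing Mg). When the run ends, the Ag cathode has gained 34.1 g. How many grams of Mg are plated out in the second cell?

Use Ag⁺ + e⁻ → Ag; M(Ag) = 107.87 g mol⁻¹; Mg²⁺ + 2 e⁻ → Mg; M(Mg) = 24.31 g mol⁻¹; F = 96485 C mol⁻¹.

n(Ag) = 34.1 / 107.87 = 0.3161 mol.
Since Ag⁺ + e⁻ → Ag, n(e⁻) passed = 1 × 0.3161 = 0.3161 mol.
Cells in series carry the same charge, so the same 0.3161 mol of electrons passes through cell 2.
Mg²⁺ + 2 e⁻ → Mg, so n(Mg) = 0.3161 / 2 = 0.1581 mol.
m(Mg) = 0.1581 × 24.31 = 3.84 g.

3.84 g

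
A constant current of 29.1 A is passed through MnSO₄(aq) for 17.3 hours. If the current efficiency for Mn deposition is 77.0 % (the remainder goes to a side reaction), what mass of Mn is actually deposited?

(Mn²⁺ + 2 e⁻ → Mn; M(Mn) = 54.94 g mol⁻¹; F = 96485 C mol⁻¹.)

Q = I·t = 29.10 × 62280 = 1812000 C.
n(e⁻) = 1812000/96485 = 18.78 mol; theoretically n(Mn) = 18.78/2 = 9.392 mol, m_theo = 516.0 g.
At 77.0 % efficiency, m_actual = 0.770 × 516.0 = 397 g.

397 g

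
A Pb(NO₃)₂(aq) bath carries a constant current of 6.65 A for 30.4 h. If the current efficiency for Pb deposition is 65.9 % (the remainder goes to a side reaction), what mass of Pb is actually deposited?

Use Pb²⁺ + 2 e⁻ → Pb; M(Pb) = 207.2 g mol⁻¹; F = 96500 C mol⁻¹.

Q = I·t = 6.650 × 109440 = 727800 C.
n(e⁻) = 727800/96500 = 7.542 mol; theoretically n(Pb) = 7.542/2 = 3.771 mol, m_theo = 781.3 g.
At 65.9 % efficiency, m_actual = 0.659 × 781.3 = 515 g.

515 g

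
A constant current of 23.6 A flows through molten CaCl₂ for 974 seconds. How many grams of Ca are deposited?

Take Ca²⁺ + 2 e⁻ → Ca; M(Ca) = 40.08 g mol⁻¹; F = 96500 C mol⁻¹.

Q = I·t = 23.60 A × 974.00 s = 22990 C.
n(e⁻) = Q/F = 22990 / 96500 = 0.2382 mol.
Ca²⁺ + 2 e⁻ → Ca, so n(Ca) = n(e⁻)/2 = 0.1191 mol.
m = n·M = 0.1191 × 40.08 = 4.77 g.

4.77 g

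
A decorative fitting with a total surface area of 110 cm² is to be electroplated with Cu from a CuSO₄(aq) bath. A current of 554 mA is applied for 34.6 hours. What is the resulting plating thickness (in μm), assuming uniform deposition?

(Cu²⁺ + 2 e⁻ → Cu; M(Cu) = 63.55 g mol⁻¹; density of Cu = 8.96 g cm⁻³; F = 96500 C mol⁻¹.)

231 μm

Q = I·t = 0.5540 × 124560 = 69010 C; n(e⁻) = 0.7151 mol.
n(Cu) = n(e⁻)/2 = 0.3575 mol, so m = 0.3575 × 63.55 = 22.72 g.
Volume = m/ρ = 22.72 / 8.96 = 2.536 cm³.
Thickness = V/A = 2.536 / 110 = 0.0231 cm = 231 μm.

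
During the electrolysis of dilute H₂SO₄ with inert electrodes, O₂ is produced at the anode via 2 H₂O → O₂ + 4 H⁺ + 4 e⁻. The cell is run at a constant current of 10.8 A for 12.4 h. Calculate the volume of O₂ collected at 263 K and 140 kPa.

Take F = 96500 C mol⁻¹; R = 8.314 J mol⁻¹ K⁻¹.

Q = I·t = 10.80 A × 44640 s = 482100 C.
n(e⁻) = Q/F = 482100 / 96500 = 4.996 mol.
4 electrons are transferred per O₂ molecule, so n(O₂) = 4.996 / 4 = 1.249 mol.
V = nRT/P = (1.249 × 8.314 × 263) / (140 × 10³ Pa) = 0.0195 m³ = 19.5 L.

19.5 L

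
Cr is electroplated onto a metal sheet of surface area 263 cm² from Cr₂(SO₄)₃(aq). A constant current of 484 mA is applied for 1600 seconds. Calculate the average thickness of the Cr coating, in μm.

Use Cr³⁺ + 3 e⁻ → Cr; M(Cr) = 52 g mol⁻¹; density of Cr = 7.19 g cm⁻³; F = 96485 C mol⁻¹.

Q = I·t = 0.4840 × 1600.0 = 774.4 C; n(e⁻) = 0.008026 mol.
n(Cr) = n(e⁻)/3 = 0.002675 mol, so m = 0.002675 × 52 = 0.1391 g.
Volume = m/ρ = 0.1391 / 7.19 = 0.01935 cm³.
Thickness = V/A = 0.01935 / 263 = 7.36 × 10⁻⁵ cm = 0.736 μm.

0.736 μm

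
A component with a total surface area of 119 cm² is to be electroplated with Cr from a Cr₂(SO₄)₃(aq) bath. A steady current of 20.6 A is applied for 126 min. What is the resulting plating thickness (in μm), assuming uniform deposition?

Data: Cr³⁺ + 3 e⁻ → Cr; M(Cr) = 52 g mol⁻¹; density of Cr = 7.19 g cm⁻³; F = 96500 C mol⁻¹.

Q = I·t = 20.60 × 7560.0 = 155700 C; n(e⁻) = 1.614 mol.
n(Cr) = n(e⁻)/3 = 0.5379 mol, so m = 0.5379 × 52 = 27.97 g.
Volume = m/ρ = 27.97 / 7.19 = 3.891 cm³.
Thickness = V/A = 3.891 / 119 = 0.0327 cm = 327 μm.

327 μm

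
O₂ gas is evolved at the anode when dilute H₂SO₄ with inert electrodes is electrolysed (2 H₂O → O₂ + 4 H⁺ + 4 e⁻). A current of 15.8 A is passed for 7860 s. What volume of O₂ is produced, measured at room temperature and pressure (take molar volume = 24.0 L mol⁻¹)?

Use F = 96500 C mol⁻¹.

Q = I·t = 15.80 A × 7860.0 s = 124200 C.
n(e⁻) = Q/F = 124200 / 96500 = 1.287 mol.
4 electrons are transferred per O₂ molecule, so n(O₂) = 1.287 / 4 = 0.3217 mol.
V = n × V_m = 0.3217 × 24.0 = 7.72 L.

7.72 L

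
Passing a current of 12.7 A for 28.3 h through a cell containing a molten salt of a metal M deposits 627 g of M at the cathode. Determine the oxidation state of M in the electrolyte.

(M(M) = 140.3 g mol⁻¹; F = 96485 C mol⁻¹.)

Q = I·t = 12.70 A × 101880 s = 1294000 C, so n(e⁻) = 1294000/96485 = 13.41 mol.
n(M) deposited = 627 / 140.3 = 4.469 mol.
Electrons per atom = n(e⁻)/n(M) = 13.41 / 4.469 = 3.00 ≈ 3, so the ion is M³⁺.

+3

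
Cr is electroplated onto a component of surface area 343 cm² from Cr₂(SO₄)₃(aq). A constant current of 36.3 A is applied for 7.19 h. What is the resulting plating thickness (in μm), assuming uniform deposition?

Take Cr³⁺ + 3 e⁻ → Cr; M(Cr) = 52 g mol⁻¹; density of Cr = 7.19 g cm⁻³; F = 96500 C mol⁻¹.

Q = I·t = 36.30 × 25884 = 939600 C; n(e⁻) = 9.737 mol.
n(Cr) = n(e⁻)/3 = 3.246 mol, so m = 3.246 × 52 = 168.8 g.
Volume = m/ρ = 168.8 / 7.19 = 23.47 cm³.
Thickness = V/A = 23.47 / 343 = 0.0684 cm = 684 μm.

684 μm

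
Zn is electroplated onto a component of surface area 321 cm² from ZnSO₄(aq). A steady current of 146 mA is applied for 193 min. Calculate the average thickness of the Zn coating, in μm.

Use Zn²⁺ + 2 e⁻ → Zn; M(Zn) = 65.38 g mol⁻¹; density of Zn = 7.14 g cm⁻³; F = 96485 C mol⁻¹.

2.50 μm

Q = I·t = 0.1460 × 11580 = 1691 C; n(e⁻) = 0.01752 mol.
n(Zn) = n(e⁻)/2 = 0.008761 mol, so m = 0.008761 × 65.38 = 0.5728 g.
Volume = m/ρ = 0.5728 / 7.14 = 0.08023 cm³.
Thickness = V/A = 0.08023 / 321 = 2.50 × 10⁻⁴ cm = 2.50 μm.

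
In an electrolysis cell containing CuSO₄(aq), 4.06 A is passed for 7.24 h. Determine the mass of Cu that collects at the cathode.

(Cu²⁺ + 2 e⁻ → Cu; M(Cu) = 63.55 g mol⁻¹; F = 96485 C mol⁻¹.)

34.8 g

Q = I·t = 4.060 A × 26064 s = 105800 C.
n(e⁻) = Q/F = 105800 / 96485 = 1.097 mol.
Cu²⁺ + 2 e⁻ → Cu, so n(Cu) = n(e⁻)/2 = 0.5484 mol.
m = n·M = 0.5484 × 63.55 = 34.8 g.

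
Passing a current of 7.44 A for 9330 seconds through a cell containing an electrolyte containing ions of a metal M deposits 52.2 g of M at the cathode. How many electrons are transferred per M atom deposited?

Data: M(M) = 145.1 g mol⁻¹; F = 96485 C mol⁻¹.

2

Q = I·t = 7.440 A × 9330.0 s = 69420 C, so n(e⁻) = 69420/96485 = 0.7194 mol.
n(M) deposited = 52.2 / 145.1 = 0.3598 mol.
Electrons per atom = n(e⁻)/n(M) = 0.7194 / 0.3598 = 2.00 ≈ 2, so the ion is M²⁺.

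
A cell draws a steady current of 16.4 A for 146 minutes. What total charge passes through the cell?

Q = I·t = 16.40 A × 8760.0 s = 1.44 × 10⁵ C.

1.44 × 10⁵ C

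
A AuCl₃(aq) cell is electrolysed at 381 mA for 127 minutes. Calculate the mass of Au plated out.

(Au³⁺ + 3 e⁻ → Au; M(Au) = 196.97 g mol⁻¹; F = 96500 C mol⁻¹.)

Q = I·t = 0.3810 A × 7620.0 s = 2903 C.
n(e⁻) = Q/F = 2903 / 96500 = 0.03009 mol.
Au³⁺ + 3 e⁻ → Au, so n(Au) = n(e⁻)/3 = 0.01003 mol.
m = n·M = 0.01003 × 196.97 = 1.98 g.

1.98 g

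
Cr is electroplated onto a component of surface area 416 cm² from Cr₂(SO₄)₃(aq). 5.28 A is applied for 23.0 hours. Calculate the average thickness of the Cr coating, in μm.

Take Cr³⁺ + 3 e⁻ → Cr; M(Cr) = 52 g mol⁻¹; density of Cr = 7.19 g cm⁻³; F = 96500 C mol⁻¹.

263 μm

Q = I·t = 5.280 × 82800 = 437200 C; n(e⁻) = 4.530 mol.
n(Cr) = n(e⁻)/3 = 1.510 mol, so m = 1.510 × 52 = 78.53 g.
Volume = m/ρ = 78.53 / 7.19 = 10.92 cm³.
Thickness = V/A = 10.92 / 416 = 0.0263 cm = 263 μm.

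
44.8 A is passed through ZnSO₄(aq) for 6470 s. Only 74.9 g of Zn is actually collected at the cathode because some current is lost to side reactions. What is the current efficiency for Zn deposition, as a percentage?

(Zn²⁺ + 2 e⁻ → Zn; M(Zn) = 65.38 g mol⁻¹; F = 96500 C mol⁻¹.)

Q = I·t = 44.80 × 6470.0 = 289900 C; n(e⁻) = 289900/96500 = 3.004 mol.
Theoretical n(Zn) = n(e⁻)/2 = 1.502 mol, i.e. m_theo = 1.502 × 65.38 = 98.19 g.
Efficiency = m_actual / m_theo = 74.9 / 98.19 = 76.3 %.

76.3 %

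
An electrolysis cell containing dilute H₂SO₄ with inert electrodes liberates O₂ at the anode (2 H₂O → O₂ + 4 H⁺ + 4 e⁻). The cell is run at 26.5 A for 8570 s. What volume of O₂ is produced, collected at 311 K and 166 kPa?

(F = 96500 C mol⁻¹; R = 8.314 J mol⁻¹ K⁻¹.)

9.16 L

Q = I·t = 26.50 A × 8570.0 s = 227100 C.
n(e⁻) = Q/F = 227100 / 96500 = 2.353 mol.
4 electrons are transferred per O₂ molecule, so n(O₂) = 2.353 / 4 = 0.5884 mol.
V = nRT/P = (0.5884 × 8.314 × 311) / (166 × 10³ Pa) = 0.00916 m³ = 9.16 L.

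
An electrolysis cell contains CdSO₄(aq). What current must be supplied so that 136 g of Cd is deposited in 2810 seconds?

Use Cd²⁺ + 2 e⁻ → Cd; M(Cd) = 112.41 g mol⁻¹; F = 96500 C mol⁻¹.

83.1 A

n(Cd) = 136 / 112.41 = 1.210 mol.
n(e⁻) = 2 × 1.210 = 2.420 mol.
Q = n(e⁻)·F = 2.420 × 96500 = 233500 C.
I = Q/t = 233500 / 2810.0 s = 83.1 A.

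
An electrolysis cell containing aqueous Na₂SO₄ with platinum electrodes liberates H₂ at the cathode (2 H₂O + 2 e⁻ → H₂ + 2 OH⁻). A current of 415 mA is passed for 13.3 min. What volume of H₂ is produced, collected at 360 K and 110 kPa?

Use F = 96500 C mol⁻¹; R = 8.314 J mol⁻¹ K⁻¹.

Q = I·t = 0.4150 A × 798.00 s = 331.2 C.
n(e⁻) = Q/F = 331.2 / 96500 = 0.003432 mol.
2 electrons are transferred per H₂ molecule, so n(H₂) = 0.003432 / 2 = 0.001716 mol.
V = nRT/P = (0.001716 × 8.314 × 360) / (110 × 10³ Pa) = 4.67 × 10⁻⁵ m³ = 0.0467 L.

0.0467 L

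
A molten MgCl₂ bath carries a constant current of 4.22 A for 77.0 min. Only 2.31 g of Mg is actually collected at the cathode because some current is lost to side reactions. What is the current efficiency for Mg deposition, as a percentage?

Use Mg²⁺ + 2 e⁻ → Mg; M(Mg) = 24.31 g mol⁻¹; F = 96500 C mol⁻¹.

94.1 %

Q = I·t = 4.220 × 4620.0 = 19500 C; n(e⁻) = 19500/96500 = 0.2020 mol.
Theoretical n(Mg) = n(e⁻)/2 = 0.1010 mol, i.e. m_theo = 0.1010 × 24.31 = 2.456 g.
Efficiency = m_actual / m_theo = 2.31 / 2.456 = 94.1 %.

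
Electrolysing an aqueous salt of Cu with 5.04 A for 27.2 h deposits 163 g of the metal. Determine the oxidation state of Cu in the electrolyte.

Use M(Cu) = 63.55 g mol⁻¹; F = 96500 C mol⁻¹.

+2

Q = I·t = 5.040 A × 97920 s = 493500 C, so n(e⁻) = 493500/96500 = 5.114 mol.
n(Cu) deposited = 163 / 63.55 = 2.565 mol.
Electrons per atom = n(e⁻)/n(Cu) = 5.114 / 2.565 = 1.99 ≈ 2, so the ion is Cu²⁺.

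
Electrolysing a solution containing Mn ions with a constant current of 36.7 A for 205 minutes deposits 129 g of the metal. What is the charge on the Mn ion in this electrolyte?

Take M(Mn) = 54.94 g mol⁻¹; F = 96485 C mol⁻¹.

+2

Q = I·t = 36.70 A × 12300 s = 451400 C, so n(e⁻) = 451400/96485 = 4.679 mol.
n(Mn) deposited = 129 / 54.94 = 2.348 mol.
Electrons per atom = n(e⁻)/n(Mn) = 4.679 / 2.348 = 1.99 ≈ 2, so the ion is Mn²⁺.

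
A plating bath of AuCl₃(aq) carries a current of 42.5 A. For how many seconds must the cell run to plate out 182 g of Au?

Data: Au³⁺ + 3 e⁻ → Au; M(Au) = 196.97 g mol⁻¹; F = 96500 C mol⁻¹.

6290 s

n(Au) = m/M = 182 / 196.97 = 0.9240 mol.
Each Au atom requires 3 electrons, so n(e⁻) = 3 × 0.9240 = 2.772 mol.
Q = n(e⁻)·F = 2.772 × 96500 = 267500 C.
t = Q/I = 267500 / 42.50 A = 6294 s.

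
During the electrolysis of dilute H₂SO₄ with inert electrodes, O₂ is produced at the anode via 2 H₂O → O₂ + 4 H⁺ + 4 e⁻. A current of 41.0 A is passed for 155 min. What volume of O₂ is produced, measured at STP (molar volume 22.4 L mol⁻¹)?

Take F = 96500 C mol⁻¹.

Q = I·t = 41.00 A × 9300.0 s = 381300 C.
n(e⁻) = Q/F = 381300 / 96500 = 3.951 mol.
4 electrons are transferred per O₂ molecule, so n(O₂) = 3.951 / 4 = 0.9878 mol.
V = n × V_m = 0.9878 × 22.4 = 22.1 L.

22.1 L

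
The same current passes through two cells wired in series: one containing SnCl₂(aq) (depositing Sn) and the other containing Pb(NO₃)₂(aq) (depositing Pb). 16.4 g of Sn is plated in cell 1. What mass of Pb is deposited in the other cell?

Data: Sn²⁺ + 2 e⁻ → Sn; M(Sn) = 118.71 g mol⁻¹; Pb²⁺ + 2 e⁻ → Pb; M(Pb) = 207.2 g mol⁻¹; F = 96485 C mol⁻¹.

28.6 g

n(Sn) = 16.4 / 118.71 = 0.1382 mol.
Since Sn²⁺ + 2 e⁻ → Sn, n(e⁻) passed = 2 × 0.1382 = 0.2763 mol.
Cells in series carry the same charge, so the same 0.2763 mol of electrons passes through cell 2.
Pb²⁺ + 2 e⁻ → Pb, so n(Pb) = 0.2763 / 2 = 0.1382 mol.
m(Pb) = 0.1382 × 207.2 = 28.6 g.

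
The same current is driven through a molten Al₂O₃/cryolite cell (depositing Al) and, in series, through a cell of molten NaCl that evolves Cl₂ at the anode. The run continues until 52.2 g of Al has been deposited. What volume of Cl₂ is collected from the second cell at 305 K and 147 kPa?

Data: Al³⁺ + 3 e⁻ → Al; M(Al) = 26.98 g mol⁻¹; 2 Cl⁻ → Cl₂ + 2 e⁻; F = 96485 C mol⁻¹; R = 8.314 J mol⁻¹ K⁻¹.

50.1 L

n(Al) = 52.2 / 26.98 = 1.935 mol, so n(e⁻) = 3 × 1.935 = 5.804 mol.
The cells are in series, so the same 5.804 mol of electrons passes through the second cell.
2 Cl⁻ → Cl₂ + 2 e⁻ — 2 mol e⁻ per mol Cl₂, so n(Cl₂) = 5.804/2 = 2.902 mol.
V = nRT/P = (2.902 × 8.314 × 305) / (147 × 10³) = 0.0501 m³ = 50.1 L.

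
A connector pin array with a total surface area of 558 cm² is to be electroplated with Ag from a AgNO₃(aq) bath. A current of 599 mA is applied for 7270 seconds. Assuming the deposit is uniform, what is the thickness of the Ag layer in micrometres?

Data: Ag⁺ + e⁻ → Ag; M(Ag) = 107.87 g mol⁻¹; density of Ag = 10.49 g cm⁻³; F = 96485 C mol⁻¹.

Q = I·t = 0.5990 × 7270.0 = 4355 C; n(e⁻) = 0.04513 mol.
n(Ag) = n(e⁻)/1 = 0.04513 mol, so m = 0.04513 × 107.87 = 4.869 g.
Volume = m/ρ = 4.869 / 10.49 = 0.4641 cm³.
Thickness = V/A = 0.4641 / 558 = 8.32 × 10⁻⁴ cm = 8.32 μm.

8.32 μm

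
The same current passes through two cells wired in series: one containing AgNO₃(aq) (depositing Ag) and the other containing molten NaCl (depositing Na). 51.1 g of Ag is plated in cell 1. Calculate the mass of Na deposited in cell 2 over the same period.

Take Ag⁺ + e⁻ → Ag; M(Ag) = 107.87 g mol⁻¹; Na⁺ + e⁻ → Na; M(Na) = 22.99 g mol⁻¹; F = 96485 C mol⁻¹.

n(Ag) = 51.1 / 107.87 = 0.4737 mol.
Since Ag⁺ + e⁻ → Ag, n(e⁻) passed = 1 × 0.4737 = 0.4737 mol.
Cells in series carry the same charge, so the same 0.4737 mol of electrons passes through cell 2.
Na⁺ + e⁻ → Na, so n(Na) = 0.4737 / 1 = 0.4737 mol.
m(Na) = 0.4737 × 22.99 = 10.9 g.

10.9 g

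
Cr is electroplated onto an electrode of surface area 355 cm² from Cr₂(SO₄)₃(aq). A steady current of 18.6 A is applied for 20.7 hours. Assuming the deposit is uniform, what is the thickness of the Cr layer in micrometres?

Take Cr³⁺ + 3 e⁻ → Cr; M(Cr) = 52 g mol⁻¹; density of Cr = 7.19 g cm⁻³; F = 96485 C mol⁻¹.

976 μm

Q = I·t = 18.60 × 74520 = 1386000 C; n(e⁻) = 14.37 mol.
n(Cr) = n(e⁻)/3 = 4.789 mol, so m = 4.789 × 52 = 249.0 g.
Volume = m/ρ = 249.0 / 7.19 = 34.63 cm³.
Thickness = V/A = 34.63 / 355 = 0.0976 cm = 976 μm.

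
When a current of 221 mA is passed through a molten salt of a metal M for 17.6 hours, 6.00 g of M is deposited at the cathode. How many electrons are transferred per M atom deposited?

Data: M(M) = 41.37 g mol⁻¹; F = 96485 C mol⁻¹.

Q = I·t = 0.2210 A × 63360 s = 14000 C, so n(e⁻) = 14000/96485 = 0.1451 mol.
n(M) deposited = 6.00 / 41.37 = 0.1450 mol.
Electrons per atom = n(e⁻)/n(M) = 0.1451 / 0.1450 = 1.00 ≈ 1, so the ion is M⁺.

1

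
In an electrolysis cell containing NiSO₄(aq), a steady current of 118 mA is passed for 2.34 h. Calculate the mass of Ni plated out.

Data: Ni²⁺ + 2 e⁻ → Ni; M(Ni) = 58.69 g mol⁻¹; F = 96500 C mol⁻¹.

0.302 g

Q = I·t = 0.1180 A × 8424.0 s = 994.0 C.
n(e⁻) = Q/F = 994.0 / 96500 = 0.01030 mol.
Ni²⁺ + 2 e⁻ → Ni, so n(Ni) = n(e⁻)/2 = 0.005150 mol.
m = n·M = 0.005150 × 58.69 = 0.302 g.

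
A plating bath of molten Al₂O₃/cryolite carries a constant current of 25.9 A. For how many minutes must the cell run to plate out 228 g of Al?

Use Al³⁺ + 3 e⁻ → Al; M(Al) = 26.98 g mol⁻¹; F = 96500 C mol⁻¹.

1570 min

n(Al) = m/M = 228 / 26.98 = 8.451 mol.
Each Al atom requires 3 electrons, so n(e⁻) = 3 × 8.451 = 25.35 mol.
Q = n(e⁻)·F = 25.35 × 96500 = 2446000 C.
t = Q/I = 2446000 / 25.90 A = 94460 s = 1570 min.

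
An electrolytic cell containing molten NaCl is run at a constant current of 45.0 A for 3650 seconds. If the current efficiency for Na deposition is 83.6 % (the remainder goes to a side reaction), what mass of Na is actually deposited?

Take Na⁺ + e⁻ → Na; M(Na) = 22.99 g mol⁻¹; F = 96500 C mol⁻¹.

32.7 g

Q = I·t = 45.00 × 3650.0 = 164200 C.
n(e⁻) = 164200/96500 = 1.702 mol; theoretically n(Na) = 1.702/1 = 1.702 mol, m_theo = 39.13 g.
At 83.6 % efficiency, m_actual = 0.836 × 39.13 = 32.7 g.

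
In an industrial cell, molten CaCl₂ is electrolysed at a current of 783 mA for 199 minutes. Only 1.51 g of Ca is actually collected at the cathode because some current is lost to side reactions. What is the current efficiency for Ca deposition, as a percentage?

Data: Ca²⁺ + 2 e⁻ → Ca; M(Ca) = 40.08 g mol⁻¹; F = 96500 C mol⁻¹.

77.8 %

Q = I·t = 0.7830 × 11940 = 9349 C; n(e⁻) = 9349/96500 = 0.09688 mol.
Theoretical n(Ca) = n(e⁻)/2 = 0.04844 mol, i.e. m_theo = 0.04844 × 40.08 = 1.941 g.
Efficiency = m_actual / m_theo = 1.51 / 1.941 = 77.8 %.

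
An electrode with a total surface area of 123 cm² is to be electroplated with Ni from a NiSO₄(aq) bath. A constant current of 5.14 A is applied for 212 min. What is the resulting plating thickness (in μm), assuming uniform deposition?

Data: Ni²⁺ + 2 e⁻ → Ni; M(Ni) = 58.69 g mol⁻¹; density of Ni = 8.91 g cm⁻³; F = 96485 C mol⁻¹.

Q = I·t = 5.140 × 12720 = 65380 C; n(e⁻) = 0.6776 mol.
n(Ni) = n(e⁻)/2 = 0.3388 mol, so m = 0.3388 × 58.69 = 19.88 g.
Volume = m/ρ = 19.88 / 8.91 = 2.232 cm³.
Thickness = V/A = 2.232 / 123 = 0.0181 cm = 181 μm.

181 μm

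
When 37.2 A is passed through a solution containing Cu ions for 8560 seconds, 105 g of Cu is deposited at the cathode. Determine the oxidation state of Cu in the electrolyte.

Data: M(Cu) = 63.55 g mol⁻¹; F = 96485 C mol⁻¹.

+2

Q = I·t = 37.20 A × 8560.0 s = 318400 C, so n(e⁻) = 318400/96485 = 3.300 mol.
n(Cu) deposited = 105 / 63.55 = 1.652 mol.
Electrons per atom = n(e⁻)/n(Cu) = 3.300 / 1.652 = 2.00 ≈ 2, so the ion is Cu²⁺.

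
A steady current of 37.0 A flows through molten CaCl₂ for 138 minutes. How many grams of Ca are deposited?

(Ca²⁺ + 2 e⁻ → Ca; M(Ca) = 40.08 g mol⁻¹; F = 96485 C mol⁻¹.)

Q = I·t = 37.00 A × 8280.0 s = 306400 C.
n(e⁻) = Q/F = 306400 / 96485 = 3.175 mol.
Ca²⁺ + 2 e⁻ → Ca, so n(Ca) = n(e⁻)/2 = 1.588 mol.
m = n·M = 1.588 × 40.08 = 63.6 g.

63.6 g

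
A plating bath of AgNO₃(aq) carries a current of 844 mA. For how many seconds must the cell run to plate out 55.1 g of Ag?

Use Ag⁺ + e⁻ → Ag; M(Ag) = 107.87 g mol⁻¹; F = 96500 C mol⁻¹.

58400 s

n(Ag) = m/M = 55.1 / 107.87 = 0.5108 mol.
Each Ag atom requires 1 electron, so n(e⁻) = 1 × 0.5108 = 0.5108 mol.
Q = n(e⁻)·F = 0.5108 × 96500 = 49290 C.
t = Q/I = 49290 / 0.8440 A = 58400 s.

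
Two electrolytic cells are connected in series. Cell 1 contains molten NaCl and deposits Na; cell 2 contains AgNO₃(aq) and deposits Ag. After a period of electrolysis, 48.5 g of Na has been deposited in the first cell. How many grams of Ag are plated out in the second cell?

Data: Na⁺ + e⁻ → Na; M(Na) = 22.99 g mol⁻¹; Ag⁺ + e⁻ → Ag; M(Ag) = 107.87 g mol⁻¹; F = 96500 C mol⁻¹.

228 g

n(Na) = 48.5 / 22.99 = 2.110 mol.
Since Na⁺ + e⁻ → Na, n(e⁻) passed = 1 × 2.110 = 2.110 mol.
Cells in series carry the same charge, so the same 2.110 mol of electrons passes through cell 2.
Ag⁺ + e⁻ → Ag, so n(Ag) = 2.110 / 1 = 2.110 mol.
m(Ag) = 2.110 × 107.87 = 228 g.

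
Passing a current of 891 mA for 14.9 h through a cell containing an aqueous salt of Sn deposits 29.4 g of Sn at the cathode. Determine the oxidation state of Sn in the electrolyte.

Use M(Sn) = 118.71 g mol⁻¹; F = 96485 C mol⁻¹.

+2

Q = I·t = 0.8910 A × 53640 s = 47790 C, so n(e⁻) = 47790/96485 = 0.4953 mol.
n(Sn) deposited = 29.4 / 118.71 = 0.2477 mol.
Electrons per atom = n(e⁻)/n(Sn) = 0.4953 / 0.2477 = 2.00 ≈ 2, so the ion is Sn²⁺.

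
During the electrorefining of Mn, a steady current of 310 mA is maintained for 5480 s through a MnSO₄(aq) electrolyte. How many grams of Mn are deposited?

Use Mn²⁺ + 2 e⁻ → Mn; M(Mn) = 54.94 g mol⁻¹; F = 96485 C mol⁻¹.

Q = I·t = 0.3100 A × 5480.0 s = 1699 C.
n(e⁻) = Q/F = 1699 / 96485 = 0.01761 mol.
Mn²⁺ + 2 e⁻ → Mn, so n(Mn) = n(e⁻)/2 = 0.008803 mol.
m = n·M = 0.008803 × 54.94 = 0.484 g.

0.484 g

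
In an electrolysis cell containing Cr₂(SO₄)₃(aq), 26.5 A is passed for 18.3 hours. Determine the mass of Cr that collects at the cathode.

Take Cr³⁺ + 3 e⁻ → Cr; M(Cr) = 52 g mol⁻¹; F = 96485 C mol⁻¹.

Q = I·t = 26.50 A × 65880 s = 1746000 C.
n(e⁻) = Q/F = 1746000 / 96485 = 18.09 mol.
Cr³⁺ + 3 e⁻ → Cr, so n(Cr) = n(e⁻)/3 = 6.031 mol.
m = n·M = 6.031 × 52 = 314 g.

314 g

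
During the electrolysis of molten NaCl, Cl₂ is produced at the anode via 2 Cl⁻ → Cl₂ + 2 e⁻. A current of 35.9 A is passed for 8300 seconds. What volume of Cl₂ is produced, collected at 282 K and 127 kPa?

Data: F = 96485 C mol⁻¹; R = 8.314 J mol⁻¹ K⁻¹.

28.5 L

Q = I·t = 35.90 A × 8300.0 s = 298000 C.
n(e⁻) = Q/F = 298000 / 96485 = 3.088 mol.
2 electrons are transferred per Cl₂ molecule, so n(Cl₂) = 3.088 / 2 = 1.544 mol.
V = nRT/P = (1.544 × 8.314 × 282) / (127 × 10³ Pa) = 0.0285 m³ = 28.5 L.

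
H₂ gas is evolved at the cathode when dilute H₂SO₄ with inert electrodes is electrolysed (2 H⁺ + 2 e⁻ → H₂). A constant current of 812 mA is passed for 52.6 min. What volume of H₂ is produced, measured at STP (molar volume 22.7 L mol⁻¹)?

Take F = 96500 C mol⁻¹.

0.301 L

Q = I·t = 0.8120 A × 3156.0 s = 2563 C.
n(e⁻) = Q/F = 2563 / 96500 = 0.02656 mol.
2 electrons are transferred per H₂ molecule, so n(H₂) = 0.02656 / 2 = 0.01328 mol.
V = n × V_m = 0.01328 × 22.7 = 0.301 L.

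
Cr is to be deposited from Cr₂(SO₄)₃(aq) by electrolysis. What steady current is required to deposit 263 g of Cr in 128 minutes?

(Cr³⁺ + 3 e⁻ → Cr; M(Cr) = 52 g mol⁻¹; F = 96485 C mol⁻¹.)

191 A

n(Cr) = 263 / 52 = 5.058 mol.
n(e⁻) = 3 × 5.058 = 15.17 mol.
Q = n(e⁻)·F = 15.17 × 96485 = 1464000 C.
I = Q/t = 1464000 / 7680.0 s = 191 A.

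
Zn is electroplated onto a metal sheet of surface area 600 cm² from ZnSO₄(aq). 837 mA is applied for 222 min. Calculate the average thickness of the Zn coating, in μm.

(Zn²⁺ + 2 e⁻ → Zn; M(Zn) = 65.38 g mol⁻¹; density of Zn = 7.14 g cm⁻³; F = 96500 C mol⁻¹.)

Q = I·t = 0.8370 × 13320 = 11150 C; n(e⁻) = 0.1155 mol.
n(Zn) = n(e⁻)/2 = 0.05777 mol, so m = 0.05777 × 65.38 = 3.777 g.
Volume = m/ρ = 3.777 / 7.14 = 0.5290 cm³.
Thickness = V/A = 0.5290 / 600 = 8.82 × 10⁻⁴ cm = 8.82 μm.

8.82 μm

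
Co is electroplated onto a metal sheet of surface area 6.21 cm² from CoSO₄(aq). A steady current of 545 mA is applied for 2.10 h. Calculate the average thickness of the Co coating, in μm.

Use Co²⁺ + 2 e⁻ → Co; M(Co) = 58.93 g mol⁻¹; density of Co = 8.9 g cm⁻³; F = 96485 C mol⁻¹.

228 μm

Q = I·t = 0.5450 × 7560.0 = 4120 C; n(e⁻) = 0.04270 mol.
n(Co) = n(e⁻)/2 = 0.02135 mol, so m = 0.02135 × 58.93 = 1.258 g.
Volume = m/ρ = 1.258 / 8.9 = 0.1414 cm³.
Thickness = V/A = 0.1414 / 6.21 = 0.0228 cm = 228 μm.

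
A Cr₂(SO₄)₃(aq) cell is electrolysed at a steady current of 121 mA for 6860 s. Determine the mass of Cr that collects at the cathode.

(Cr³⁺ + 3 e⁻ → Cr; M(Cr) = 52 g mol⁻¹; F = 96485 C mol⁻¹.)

0.149 g

Q = I·t = 0.1210 A × 6860.0 s = 830.1 C.
n(e⁻) = Q/F = 830.1 / 96485 = 0.008603 mol.
Cr³⁺ + 3 e⁻ → Cr, so n(Cr) = n(e⁻)/3 = 0.002868 mol.
m = n·M = 0.002868 × 52 = 0.149 g.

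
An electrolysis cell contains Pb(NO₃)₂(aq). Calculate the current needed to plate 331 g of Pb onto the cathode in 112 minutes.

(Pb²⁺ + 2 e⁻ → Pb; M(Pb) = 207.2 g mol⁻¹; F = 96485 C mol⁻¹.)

45.9 A

n(Pb) = 331 / 207.2 = 1.597 mol.
n(e⁻) = 2 × 1.597 = 3.195 mol.
Q = n(e⁻)·F = 3.195 × 96485 = 308300 C.
I = Q/t = 308300 / 6720.0 s = 45.9 A.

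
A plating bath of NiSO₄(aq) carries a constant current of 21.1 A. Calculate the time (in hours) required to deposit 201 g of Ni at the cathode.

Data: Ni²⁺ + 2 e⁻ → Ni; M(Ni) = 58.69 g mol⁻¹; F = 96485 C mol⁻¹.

8.70 h

n(Ni) = m/M = 201 / 58.69 = 3.425 mol.
Each Ni atom requires 2 electrons, so n(e⁻) = 2 × 3.425 = 6.850 mol.
Q = n(e⁻)·F = 6.850 × 96485 = 660900 C.
t = Q/I = 660900 / 21.10 A = 31320 s = 8.70 h.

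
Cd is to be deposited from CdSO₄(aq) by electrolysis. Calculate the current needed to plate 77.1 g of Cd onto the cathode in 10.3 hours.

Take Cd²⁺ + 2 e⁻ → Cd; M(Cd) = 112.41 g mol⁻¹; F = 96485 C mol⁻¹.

n(Cd) = 77.1 / 112.41 = 0.6859 mol.
n(e⁻) = 2 × 0.6859 = 1.372 mol.
Q = n(e⁻)·F = 1.372 × 96485 = 132400 C.
I = Q/t = 132400 / 37080 s = 3.57 A.

3.57 A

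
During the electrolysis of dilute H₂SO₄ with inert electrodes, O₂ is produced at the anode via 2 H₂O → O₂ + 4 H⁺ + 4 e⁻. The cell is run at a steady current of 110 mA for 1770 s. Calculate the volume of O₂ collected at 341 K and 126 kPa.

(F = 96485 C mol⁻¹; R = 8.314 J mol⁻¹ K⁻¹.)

0.0114 L

Q = I·t = 0.1100 A × 1770.0 s = 194.7 C.
n(e⁻) = Q/F = 194.7 / 96485 = 0.002018 mol.
4 electrons are transferred per O₂ molecule, so n(O₂) = 0.002018 / 4 = 0.0005045 mol.
V = nRT/P = (0.0005045 × 8.314 × 341) / (126 × 10³ Pa) = 1.14 × 10⁻⁵ m³ = 0.0114 L.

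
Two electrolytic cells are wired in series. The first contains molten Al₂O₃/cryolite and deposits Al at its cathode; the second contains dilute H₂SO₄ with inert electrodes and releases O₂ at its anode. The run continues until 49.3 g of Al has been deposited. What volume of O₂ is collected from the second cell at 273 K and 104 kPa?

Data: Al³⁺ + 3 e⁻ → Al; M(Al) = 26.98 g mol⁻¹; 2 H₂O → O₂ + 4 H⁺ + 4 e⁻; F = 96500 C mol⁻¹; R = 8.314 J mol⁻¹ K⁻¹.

29.9 L

n(Al) = 49.3 / 26.98 = 1.827 mol, so n(e⁻) = 3 × 1.827 = 5.482 mol.
The cells are in series, so the same 5.482 mol of electrons passes through the second cell.
2 H₂O → O₂ + 4 H⁺ + 4 e⁻ — 4 mol e⁻ per mol O₂, so n(O₂) = 5.482/4 = 1.370 mol.
V = nRT/P = (1.370 × 8.314 × 273) / (104 × 10³) = 0.0299 m³ = 29.9 L.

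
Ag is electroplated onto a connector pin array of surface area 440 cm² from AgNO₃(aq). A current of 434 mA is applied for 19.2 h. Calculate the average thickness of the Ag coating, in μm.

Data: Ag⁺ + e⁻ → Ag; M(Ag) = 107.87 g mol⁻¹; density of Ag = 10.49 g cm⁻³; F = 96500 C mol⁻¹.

72.7 μm

Q = I·t = 0.4340 × 69120 = 30000 C; n(e⁻) = 0.3109 mol.
n(Ag) = n(e⁻)/1 = 0.3109 mol, so m = 0.3109 × 107.87 = 33.53 g.
Volume = m/ρ = 33.53 / 10.49 = 3.197 cm³.
Thickness = V/A = 3.197 / 440 = 0.00727 cm = 72.7 μm.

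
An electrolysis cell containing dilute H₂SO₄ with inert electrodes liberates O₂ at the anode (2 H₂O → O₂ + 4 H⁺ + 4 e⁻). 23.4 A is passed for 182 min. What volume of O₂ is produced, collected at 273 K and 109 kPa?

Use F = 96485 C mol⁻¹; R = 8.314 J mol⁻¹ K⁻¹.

13.8 L

Q = I·t = 23.40 A × 10920 s = 255500 C.
n(e⁻) = Q/F = 255500 / 96485 = 2.648 mol.
4 electrons are transferred per O₂ molecule, so n(O₂) = 2.648 / 4 = 0.6621 mol.
V = nRT/P = (0.6621 × 8.314 × 273) / (109 × 10³ Pa) = 0.0138 m³ = 13.8 L.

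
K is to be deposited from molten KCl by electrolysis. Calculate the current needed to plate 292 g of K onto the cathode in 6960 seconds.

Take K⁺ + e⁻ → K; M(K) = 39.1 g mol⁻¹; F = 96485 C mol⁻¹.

n(K) = 292 / 39.1 = 7.468 mol.
n(e⁻) = 1 × 7.468 = 7.468 mol.
Q = n(e⁻)·F = 7.468 × 96485 = 720600 C.
I = Q/t = 720600 / 6960.0 s = 104 A.

104 A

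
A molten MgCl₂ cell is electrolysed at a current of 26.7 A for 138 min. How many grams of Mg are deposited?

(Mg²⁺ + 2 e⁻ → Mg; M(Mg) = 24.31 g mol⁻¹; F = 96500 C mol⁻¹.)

27.8 g

Q = I·t = 26.70 A × 8280.0 s = 221100 C.
n(e⁻) = Q/F = 221100 / 96500 = 2.291 mol.
Mg²⁺ + 2 e⁻ → Mg, so n(Mg) = n(e⁻)/2 = 1.145 mol.
m = n·M = 1.145 × 24.31 = 27.8 g.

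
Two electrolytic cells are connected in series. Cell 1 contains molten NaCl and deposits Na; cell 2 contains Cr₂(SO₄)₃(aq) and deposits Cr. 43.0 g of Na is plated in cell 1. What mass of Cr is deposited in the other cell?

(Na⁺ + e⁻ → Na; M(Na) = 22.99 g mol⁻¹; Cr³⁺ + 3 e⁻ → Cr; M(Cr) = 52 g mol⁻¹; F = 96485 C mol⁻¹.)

n(Na) = 43.0 / 22.99 = 1.870 mol.
Since Na⁺ + e⁻ → Na, n(e⁻) passed = 1 × 1.870 = 1.870 mol.
Cells in series carry the same charge, so the same 1.870 mol of electrons passes through cell 2.
Cr³⁺ + 3 e⁻ → Cr, so n(Cr) = 1.870 / 3 = 0.6235 mol.
m(Cr) = 0.6235 × 52 = 32.4 g.

32.4 g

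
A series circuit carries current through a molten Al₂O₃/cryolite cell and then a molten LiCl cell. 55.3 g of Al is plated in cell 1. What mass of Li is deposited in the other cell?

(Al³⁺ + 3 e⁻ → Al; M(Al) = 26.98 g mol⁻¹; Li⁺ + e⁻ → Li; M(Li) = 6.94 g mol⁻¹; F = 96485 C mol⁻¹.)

42.7 g

n(Al) = 55.3 / 26.98 = 2.050 mol.
Since Al³⁺ + 3 e⁻ → Al, n(e⁻) passed = 3 × 2.050 = 6.149 mol.
Cells in series carry the same charge, so the same 6.149 mol of electrons passes through cell 2.
Li⁺ + e⁻ → Li, so n(Li) = 6.149 / 1 = 6.149 mol.
m(Li) = 6.149 × 6.94 = 42.7 g.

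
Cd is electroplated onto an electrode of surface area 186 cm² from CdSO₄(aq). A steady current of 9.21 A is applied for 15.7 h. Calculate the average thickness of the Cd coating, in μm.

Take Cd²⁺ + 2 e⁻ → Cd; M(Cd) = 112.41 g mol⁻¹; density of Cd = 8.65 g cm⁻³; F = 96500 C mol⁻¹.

1880 μm

Q = I·t = 9.210 × 56520 = 520500 C; n(e⁻) = 5.394 mol.
n(Cd) = n(e⁻)/2 = 2.697 mol, so m = 2.697 × 112.41 = 303.2 g.
Volume = m/ρ = 303.2 / 8.65 = 35.05 cm³.
Thickness = V/A = 35.05 / 186 = 0.188 cm = 1880 μm.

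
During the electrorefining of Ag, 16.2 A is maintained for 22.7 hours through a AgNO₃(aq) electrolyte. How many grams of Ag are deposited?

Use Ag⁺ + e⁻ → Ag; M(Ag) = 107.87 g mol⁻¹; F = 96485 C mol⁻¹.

Q = I·t = 16.20 A × 81720 s = 1324000 C.
n(e⁻) = Q/F = 1324000 / 96485 = 13.72 mol.
Ag⁺ + e⁻ → Ag, so n(Ag) = n(e⁻)/1 = 13.72 mol.
m = n·M = 13.72 × 107.87 = 1480 g.

1480 g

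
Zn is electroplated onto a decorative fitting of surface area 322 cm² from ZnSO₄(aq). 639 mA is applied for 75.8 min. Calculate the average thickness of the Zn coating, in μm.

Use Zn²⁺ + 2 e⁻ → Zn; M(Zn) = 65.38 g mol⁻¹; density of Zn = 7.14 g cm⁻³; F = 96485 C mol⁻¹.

Q = I·t = 0.6390 × 4548.0 = 2906 C; n(e⁻) = 0.03012 mol.
n(Zn) = n(e⁻)/2 = 0.01506 mol, so m = 0.01506 × 65.38 = 0.9846 g.
Volume = m/ρ = 0.9846 / 7.14 = 0.1379 cm³.
Thickness = V/A = 0.1379 / 322 = 4.28 × 10⁻⁴ cm = 4.28 μm.

4.28 μm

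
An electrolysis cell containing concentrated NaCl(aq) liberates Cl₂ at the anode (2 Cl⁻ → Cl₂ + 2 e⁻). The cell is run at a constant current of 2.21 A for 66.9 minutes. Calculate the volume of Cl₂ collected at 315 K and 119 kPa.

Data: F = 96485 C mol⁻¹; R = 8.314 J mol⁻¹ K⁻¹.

1.01 L

Q = I·t = 2.210 A × 4014.0 s = 8871 C.
n(e⁻) = Q/F = 8871 / 96485 = 0.09194 mol.
2 electrons are transferred per Cl₂ molecule, so n(Cl₂) = 0.09194 / 2 = 0.04597 mol.
V = nRT/P = (0.04597 × 8.314 × 315) / (119 × 10³ Pa) = 0.00101 m³ = 1.01 L.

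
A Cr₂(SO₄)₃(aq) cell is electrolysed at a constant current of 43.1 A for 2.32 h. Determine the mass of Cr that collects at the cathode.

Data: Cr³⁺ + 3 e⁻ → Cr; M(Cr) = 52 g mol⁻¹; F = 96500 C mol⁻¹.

64.7 g

Q = I·t = 43.10 A × 8352.0 s = 360000 C.
n(e⁻) = Q/F = 360000 / 96500 = 3.730 mol.
Cr³⁺ + 3 e⁻ → Cr, so n(Cr) = n(e⁻)/3 = 1.243 mol.
m = n·M = 1.243 × 52 = 64.7 g.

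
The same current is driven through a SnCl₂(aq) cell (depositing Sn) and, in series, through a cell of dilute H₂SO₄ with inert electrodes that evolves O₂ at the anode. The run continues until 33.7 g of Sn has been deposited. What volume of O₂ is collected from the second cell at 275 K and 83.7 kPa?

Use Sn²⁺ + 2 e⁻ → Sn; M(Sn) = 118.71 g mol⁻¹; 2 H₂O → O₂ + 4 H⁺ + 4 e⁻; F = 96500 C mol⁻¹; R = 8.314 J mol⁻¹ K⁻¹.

3.88 L

n(Sn) = 33.7 / 118.71 = 0.2839 mol, so n(e⁻) = 2 × 0.2839 = 0.5678 mol.
The cells are in series, so the same 0.5678 mol of electrons passes through the second cell.
2 H₂O → O₂ + 4 H⁺ + 4 e⁻ — 4 mol e⁻ per mol O₂, so n(O₂) = 0.5678/4 = 0.1419 mol.
V = nRT/P = (0.1419 × 8.314 × 275) / (83.7 × 10³) = 0.00388 m³ = 3.88 L.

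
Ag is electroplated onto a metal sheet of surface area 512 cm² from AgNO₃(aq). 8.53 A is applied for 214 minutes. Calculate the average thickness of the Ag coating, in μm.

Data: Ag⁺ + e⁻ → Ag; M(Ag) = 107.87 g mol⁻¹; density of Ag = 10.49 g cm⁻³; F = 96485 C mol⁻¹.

Q = I·t = 8.530 × 12840 = 109500 C; n(e⁻) = 1.135 mol.
n(Ag) = n(e⁻)/1 = 1.135 mol, so m = 1.135 × 107.87 = 122.4 g.
Volume = m/ρ = 122.4 / 10.49 = 11.67 cm³.
Thickness = V/A = 11.67 / 512 = 0.0228 cm = 228 μm.

228 μm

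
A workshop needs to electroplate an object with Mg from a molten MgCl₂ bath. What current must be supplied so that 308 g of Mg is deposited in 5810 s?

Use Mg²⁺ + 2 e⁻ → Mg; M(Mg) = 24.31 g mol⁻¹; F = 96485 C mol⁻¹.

n(Mg) = 308 / 24.31 = 12.67 mol.
n(e⁻) = 2 × 12.67 = 25.34 mol.
Q = n(e⁻)·F = 25.34 × 96485 = 2445000 C.
I = Q/t = 2445000 / 5810.0 s = 421 A.

421 A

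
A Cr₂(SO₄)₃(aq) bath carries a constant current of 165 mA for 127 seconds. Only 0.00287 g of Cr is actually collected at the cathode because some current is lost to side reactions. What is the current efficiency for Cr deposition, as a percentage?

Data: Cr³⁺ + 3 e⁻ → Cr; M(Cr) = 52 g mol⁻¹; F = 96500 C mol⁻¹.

Q = I·t = 0.1650 × 127.00 = 20.96 C; n(e⁻) = 20.96/96500 = 0.0002172 mol.
Theoretical n(Cr) = n(e⁻)/3 = 0.00007238 mol, i.e. m_theo = 0.00007238 × 52 = 0.003764 g.
Efficiency = m_actual / m_theo = 0.00287 / 0.003764 = 76.2 %.

76.2 %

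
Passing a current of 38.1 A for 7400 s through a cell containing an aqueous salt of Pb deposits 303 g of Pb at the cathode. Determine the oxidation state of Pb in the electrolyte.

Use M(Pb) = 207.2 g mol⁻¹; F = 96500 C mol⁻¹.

Q = I·t = 38.10 A × 7400.0 s = 281900 C, so n(e⁻) = 281900/96500 = 2.922 mol.
n(Pb) deposited = 303 / 207.2 = 1.462 mol.
Electrons per atom = n(e⁻)/n(Pb) = 2.922 / 1.462 = 2.00 ≈ 2, so the ion is Pb²⁺.

+2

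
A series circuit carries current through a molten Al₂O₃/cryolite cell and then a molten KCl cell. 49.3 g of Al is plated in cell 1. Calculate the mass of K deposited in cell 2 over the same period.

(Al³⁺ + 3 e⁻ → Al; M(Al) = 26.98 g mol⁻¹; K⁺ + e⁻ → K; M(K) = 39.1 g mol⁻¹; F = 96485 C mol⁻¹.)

214 g

n(Al) = 49.3 / 26.98 = 1.827 mol.
Since Al³⁺ + 3 e⁻ → Al, n(e⁻) passed = 3 × 1.827 = 5.482 mol.
Cells in series carry the same charge, so the same 5.482 mol of electrons passes through cell 2.
K⁺ + e⁻ → K, so n(K) = 5.482 / 1 = 5.482 mol.
m(K) = 5.482 × 39.1 = 214 g.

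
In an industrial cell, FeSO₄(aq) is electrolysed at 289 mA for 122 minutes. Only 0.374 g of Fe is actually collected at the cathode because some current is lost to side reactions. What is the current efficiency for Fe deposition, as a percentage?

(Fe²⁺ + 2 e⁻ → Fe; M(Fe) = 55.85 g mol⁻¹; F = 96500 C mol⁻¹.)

Q = I·t = 0.2890 × 7320.0 = 2115 C; n(e⁻) = 2115/96500 = 0.02192 mol.
Theoretical n(Fe) = n(e⁻)/2 = 0.01096 mol, i.e. m_theo = 0.01096 × 55.85 = 0.6122 g.
Efficiency = m_actual / m_theo = 0.374 / 0.6122 = 61.1 %.

61.1 %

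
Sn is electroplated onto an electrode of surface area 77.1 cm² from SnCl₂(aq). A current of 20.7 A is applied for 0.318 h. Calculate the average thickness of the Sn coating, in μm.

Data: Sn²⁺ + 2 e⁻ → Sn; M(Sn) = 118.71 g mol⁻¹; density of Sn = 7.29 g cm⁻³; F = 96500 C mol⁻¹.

Q = I·t = 20.70 × 1144.8 = 23700 C; n(e⁻) = 0.2456 mol.
n(Sn) = n(e⁻)/2 = 0.1228 mol, so m = 0.1228 × 118.71 = 14.58 g.
Volume = m/ρ = 14.58 / 7.29 = 1.999 cm³.
Thickness = V/A = 1.999 / 77.1 = 0.0259 cm = 259 μm.

259 μm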